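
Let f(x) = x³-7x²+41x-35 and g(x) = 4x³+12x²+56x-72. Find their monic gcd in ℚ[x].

x-1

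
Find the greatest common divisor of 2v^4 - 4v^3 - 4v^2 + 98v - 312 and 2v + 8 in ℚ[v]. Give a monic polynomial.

v + 4

Apply the Euclidean algorithm:
  2v^4 - 4v^3 - 4v^2 + 98v - 312 = (v^3 - 6v^2 + 22v - 39)(2v + 8) + (0)
Last nonzero remainder: 2v + 8. Dividing through by 2 gives the monic gcd v + 4.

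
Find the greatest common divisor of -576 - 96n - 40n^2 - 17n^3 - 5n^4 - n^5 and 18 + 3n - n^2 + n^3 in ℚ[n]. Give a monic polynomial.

9 - 3n + n^2

By polynomial division,
  -n^5 - 5n^4 - 17n^3 - 40n^2 - 96n - 576 = (-n^2 - 6n - 20)(n^3 - n^2 + 3n + 18) + (-24n^2 + 72n - 216)
  n^3 - n^2 + 3n + 18 = (-(1/24)n - 1/12)(-24n^2 + 72n - 216) + (0)
Last nonzero remainder: -24n^2 + 72n - 216. Dividing through by -24 gives the monic gcd n^2 - 3n + 9.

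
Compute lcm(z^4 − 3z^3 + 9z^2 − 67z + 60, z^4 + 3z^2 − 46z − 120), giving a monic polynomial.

z^5 − z^4 + 3z^3 − 49z^2 − 74z + 120

Euclidean algorithm in ℚ[z]:
  z^4 − 3z^3 + 9z^2 − 67z + 60 = (z^4 + 3z^2 − 46z − 120) + (−3z^3 + 6z^2 − 21z + 180)
  z^4 + 3z^2 − 46z − 120 = (−(1/3)z − 2/3)(−3z^3 + 6z^2 − 21z + 180) + (0)
Last nonzero remainder: −3z^3 + 6z^2 − 21z + 180. Dividing through by −3 gives the monic gcd z^3 − 2z^2 + 7z − 60.
Then lcm(f, g) = f·g / gcd(f, g); expanding and making the result monic gives the answer.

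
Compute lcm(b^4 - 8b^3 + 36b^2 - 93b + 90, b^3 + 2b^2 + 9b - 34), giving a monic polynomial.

b^6 - 4b^5 + 21b^4 - 85b^3 + 330b^2 - 1221b + 1530

Euclidean algorithm in ℚ[b]:
  b^4 - 8b^3 + 36b^2 - 93b + 90 = (b - 10)(b^3 + 2b^2 + 9b - 34) + (47b^2 + 31b - 250)
  b^3 + 2b^2 + 9b - 34 = ((1/47)b + 63/2209)(47b^2 + 31b - 250) + ((29678/2209)b - 59356/2209)
  47b^2 + 31b - 250 = ((103823/29678)b + 276125/29678)((29678/2209)b - 59356/2209) + (0)
Last nonzero remainder: (29678/2209)b - 59356/2209. Dividing through by 29678/2209 gives the monic gcd b - 2.
Then lcm(f, g) = f·g / gcd(f, g); expanding and making the result monic gives the answer.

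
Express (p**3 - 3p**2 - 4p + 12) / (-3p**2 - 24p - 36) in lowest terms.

Repeated division with remainder:
  p**3 - 3p**2 - 4p + 12 = (-(1/3)p + 11/3)(-3p**2 - 24p - 36) + (72p + 144)
  -3p**2 - 24p - 36 = (-(1/24)p - 1/4)(72p + 144) + (0)
Last nonzero remainder: 72p + 144. Dividing through by 72 gives the monic gcd p + 2.
Cancel p + 2 from numerator and denominator to get the reduced form.

(-p**2 + 5p - 6)/(3p + 18)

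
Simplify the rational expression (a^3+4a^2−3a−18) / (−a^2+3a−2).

(−a^2−6a−9)/(a−1)

Apply the Euclidean algorithm:
  a^3+4a^2−3a−18 = (−a−7)(−a^2+3a−2) + (16a−32)
  −a^2+3a−2 = (−(1/16)a+1/16)(16a−32) + (0)
Last nonzero remainder: 16a−32. Dividing through by 16 gives the monic gcd a−2.
Cancel a−2 from numerator and denominator to get the reduced form.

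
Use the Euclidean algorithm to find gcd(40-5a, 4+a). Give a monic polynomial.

1

By polynomial division,
  -5a+40 = (-5)(a+4) + (60)
  a+4 = ((1/60)a+1/15)(60) + (0)
The last nonzero remainder is the constant 60, so the polynomials are coprime and gcd = 1.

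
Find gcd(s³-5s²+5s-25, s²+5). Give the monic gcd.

s²+5

Apply the Euclidean algorithm:
  s³-5s²+5s-25 = (s-5)(s²+5) + (0)
The last nonzero remainder s²+5 is already monic.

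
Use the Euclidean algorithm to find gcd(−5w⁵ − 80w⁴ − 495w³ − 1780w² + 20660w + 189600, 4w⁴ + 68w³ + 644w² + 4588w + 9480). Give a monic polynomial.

w³ + 14w² + 119w + 790

Apply the Euclidean algorithm:
  −5w⁵ − 80w⁴ − 495w³ − 1780w² + 20660w + 189600 = (−(5/4)w + 5/4)(4w⁴ + 68w³ + 644w² + 4588w + 9480) + (225w³ + 3150w² + 26775w + 177750)
  4w⁴ + 68w³ + 644w² + 4588w + 9480 = ((4/225)w + 4/75)(225w³ + 3150w² + 26775w + 177750) + (0)
Last nonzero remainder: 225w³ + 3150w² + 26775w + 177750. Dividing through by 225 gives the monic gcd w³ + 14w² + 119w + 790.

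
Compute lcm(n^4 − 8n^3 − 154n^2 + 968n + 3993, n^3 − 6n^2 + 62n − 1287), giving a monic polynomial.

n^6 − 3n^5 − 77n^4 − 738n^3 − 9185n^2 + 133221n + 467181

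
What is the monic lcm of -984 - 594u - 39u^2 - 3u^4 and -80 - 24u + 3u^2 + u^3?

Euclidean algorithm in ℚ[u]:
  -3u^4 - 39u^2 - 594u - 984 = (-3u + 9)(u^3 + 3u^2 - 24u - 80) + (-138u^2 - 618u - 264)
  u^3 + 3u^2 - 24u - 80 = (-(1/138)u + 17/1587)(-138u^2 - 618u - 264) + (-(10206/529)u - 40824/529)
  -138u^2 - 618u - 264 = ((12167/1701)u + 5819/1701)(-(10206/529)u - 40824/529) + (0)
Last nonzero remainder: -(10206/529)u - 40824/529. Dividing through by -10206/529 gives the monic gcd u + 4.
Then lcm(f, g) = f·g / gcd(f, g); expanding and making the result monic gives the answer.

-6560 - 4288u - 130u^2 + 185u^3 - 7u^4 - u^5 + u^6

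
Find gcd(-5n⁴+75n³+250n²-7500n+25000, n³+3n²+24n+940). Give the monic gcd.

n+10

Repeated division with remainder:
  -5n⁴+75n³+250n²-7500n+25000 = (-5n+90)(n³+3n²+24n+940) + (100n²-4960n-59600)
  n³+3n²+24n+940 = ((1/100)n+263/500)(100n²-4960n-59600) + ((80724/25)n+161448/5)
  100n²-4960n-59600 = ((625/20181)n-37250/20181)((80724/25)n+161448/5) + (0)
Last nonzero remainder: (80724/25)n+161448/5. Dividing through by 80724/25 gives the monic gcd n+10.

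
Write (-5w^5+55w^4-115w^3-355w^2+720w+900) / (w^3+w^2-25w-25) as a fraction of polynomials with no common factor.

(-5w^3+35w^2-180)/(w+5)

Repeated division with remainder:
  -5w^5+55w^4-115w^3-355w^2+720w+900 = (-5w^2+60w-300)(w^3+w^2-25w-25) + (1320w^2-5280w-6600)
  w^3+w^2-25w-25 = ((1/1320)w+1/264)(1320w^2-5280w-6600) + (0)
Last nonzero remainder: 1320w^2-5280w-6600. Dividing through by 1320 gives the monic gcd w^2-4w-5.
Cancel w^2-4w-5 from numerator and denominator to get the reduced form.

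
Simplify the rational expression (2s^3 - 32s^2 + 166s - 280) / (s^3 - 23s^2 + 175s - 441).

Euclidean algorithm in ℚ[s]:
  2s^3 - 32s^2 + 166s - 280 = (2)(s^3 - 23s^2 + 175s - 441) + (14s^2 - 184s + 602)
  s^3 - 23s^2 + 175s - 441 = ((1/14)s - 69/98)(14s^2 - 184s + 602) + ((120/49)s - 120/7)
  14s^2 - 184s + 602 = ((343/60)s - 2107/60)((120/49)s - 120/7) + (0)
Last nonzero remainder: (120/49)s - 120/7. Dividing through by 120/49 gives the monic gcd s - 7.
Cancel s - 7 from numerator and denominator to get the reduced form.

(2s^2 - 18s + 40)/(s^2 - 16s + 63)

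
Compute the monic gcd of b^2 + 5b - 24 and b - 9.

1

By polynomial division,
  b^2 + 5b - 24 = (b + 14)(b - 9) + (102)
  b - 9 = ((1/102)b - 3/34)(102) + (0)
The last nonzero remainder is the constant 102, so the polynomials are coprime and gcd = 1.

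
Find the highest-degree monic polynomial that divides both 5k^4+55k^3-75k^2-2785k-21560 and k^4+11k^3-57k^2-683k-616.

k^2+3k-88

Apply the Euclidean algorithm:
  5k^4+55k^3-75k^2-2785k-21560 = (5)(k^4+11k^3-57k^2-683k-616) + (210k^2+630k-18480)
  k^4+11k^3-57k^2-683k-616 = ((1/210)k^2+(4/105)k+1/30)(210k^2+630k-18480) + (0)
Last nonzero remainder: 210k^2+630k-18480. Dividing through by 210 gives the monic gcd k^2+3k-88.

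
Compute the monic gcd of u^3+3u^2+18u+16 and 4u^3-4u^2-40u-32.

u+1

Repeated division with remainder:
  u^3+3u^2+18u+16 = (1/4)(4u^3-4u^2-40u-32) + (4u^2+28u+24)
  4u^3-4u^2-40u-32 = (u-8)(4u^2+28u+24) + (160u+160)
  4u^2+28u+24 = ((1/40)u+3/20)(160u+160) + (0)
Last nonzero remainder: 160u+160. Dividing through by 160 gives the monic gcd u+1.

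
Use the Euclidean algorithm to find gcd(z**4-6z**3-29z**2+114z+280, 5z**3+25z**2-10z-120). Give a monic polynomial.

z+4

By polynomial division,
  z**4-6z**3-29z**2+114z+280 = ((1/5)z-11/5)(5z**3+25z**2-10z-120) + (28z**2+116z+16)
  5z**3+25z**2-10z-120 = ((5/28)z+15/98)(28z**2+116z+16) + (-(1500/49)z-6000/49)
  28z**2+116z+16 = (-(343/375)z-49/375)(-(1500/49)z-6000/49) + (0)
Last nonzero remainder: -(1500/49)z-6000/49. Dividing through by -1500/49 gives the monic gcd z+4.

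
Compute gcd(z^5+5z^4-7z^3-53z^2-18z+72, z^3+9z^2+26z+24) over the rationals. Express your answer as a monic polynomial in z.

z^3+9z^2+26z+24

Apply the Euclidean algorithm:
  z^5+5z^4-7z^3-53z^2-18z+72 = (z^2-4z+3)(z^3+9z^2+26z+24) + (0)
The last nonzero remainder z^3+9z^2+26z+24 is already monic.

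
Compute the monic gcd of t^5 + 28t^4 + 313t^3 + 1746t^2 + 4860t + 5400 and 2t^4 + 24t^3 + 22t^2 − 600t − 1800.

t^3 + 17t^2 + 96t + 180

Euclidean algorithm in ℚ[t]:
  t^5 + 28t^4 + 313t^3 + 1746t^2 + 4860t + 5400 = ((1/2)t + 8)(2t^4 + 24t^3 + 22t^2 − 600t − 1800) + (110t^3 + 1870t^2 + 10560t + 19800)
  2t^4 + 24t^3 + 22t^2 − 600t − 1800 = ((1/55)t − 1/11)(110t^3 + 1870t^2 + 10560t + 19800) + (0)
Last nonzero remainder: 110t^3 + 1870t^2 + 10560t + 19800. Dividing through by 110 gives the monic gcd t^3 + 17t^2 + 96t + 180.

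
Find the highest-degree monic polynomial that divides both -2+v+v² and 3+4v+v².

Apply the Euclidean algorithm:
  v²+v-2 = (v²+4v+3) + (-3v-5)
  v²+4v+3 = (-(1/3)v-7/9)(-3v-5) + (-8/9)
  -3v-5 = ((27/8)v+45/8)(-8/9) + (0)
The last nonzero remainder is the constant -8/9, so the polynomials are coprime and gcd = 1.

1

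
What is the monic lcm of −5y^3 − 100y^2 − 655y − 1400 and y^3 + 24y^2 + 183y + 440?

y^4 + 31y^3 + 351y^2 + 1721y + 3080

Apply the Euclidean algorithm:
  −5y^3 − 100y^2 − 655y − 1400 = (−5)(y^3 + 24y^2 + 183y + 440) + (20y^2 + 260y + 800)
  y^3 + 24y^2 + 183y + 440 = ((1/20)y + 11/20)(20y^2 + 260y + 800) + (0)
Last nonzero remainder: 20y^2 + 260y + 800. Dividing through by 20 gives the monic gcd y^2 + 13y + 40.
Then lcm(f, g) = f·g / gcd(f, g); expanding and making the result monic gives the answer.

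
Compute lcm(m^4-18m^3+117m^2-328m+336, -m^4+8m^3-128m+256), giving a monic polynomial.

m^6-18m^5+101m^4-40m^3-1536m^2+5248m-5376

By polynomial division,
  m^4-18m^3+117m^2-328m+336 = (-1)(-m^4+8m^3-128m+256) + (-10m^3+117m^2-456m+592)
  -m^4+8m^3-128m+256 = ((1/10)m+37/100)(-10m^3+117m^2-456m+592) + ((231/100)m^2-(462/25)m+924/25)
  -10m^3+117m^2-456m+592 = (-(1000/231)m+3700/231)((231/100)m^2-(462/25)m+924/25) + (0)
Last nonzero remainder: (231/100)m^2-(462/25)m+924/25. Dividing through by 231/100 gives the monic gcd m^2-8m+16.
Then lcm(f, g) = f·g / gcd(f, g); expanding and making the result monic gives the answer.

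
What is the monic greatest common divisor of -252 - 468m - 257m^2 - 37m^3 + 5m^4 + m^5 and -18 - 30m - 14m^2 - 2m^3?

3 + 4m + m^2

Repeated division with remainder:
  m^5 + 5m^4 - 37m^3 - 257m^2 - 468m - 252 = (-(1/2)m^2 + m + 19)(-2m^3 - 14m^2 - 30m - 18) + (30m^2 + 120m + 90)
  -2m^3 - 14m^2 - 30m - 18 = (-(1/15)m - 1/5)(30m^2 + 120m + 90) + (0)
Last nonzero remainder: 30m^2 + 120m + 90. Dividing through by 30 gives the monic gcd m^2 + 4m + 3.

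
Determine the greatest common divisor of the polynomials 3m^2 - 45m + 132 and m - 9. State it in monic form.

By polynomial division,
  3m^2 - 45m + 132 = (3m - 18)(m - 9) + (-30)
  m - 9 = (-(1/30)m + 3/10)(-30) + (0)
The last nonzero remainder is the constant -30, so the polynomials are coprime and gcd = 1.

1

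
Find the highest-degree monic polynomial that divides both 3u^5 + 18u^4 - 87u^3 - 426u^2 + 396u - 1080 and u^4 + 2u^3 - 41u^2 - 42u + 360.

u^2 + u - 30

By polynomial division,
  3u^5 + 18u^4 - 87u^3 - 426u^2 + 396u - 1080 = (3u + 12)(u^4 + 2u^3 - 41u^2 - 42u + 360) + (12u^3 + 192u^2 - 180u - 5400)
  u^4 + 2u^3 - 41u^2 - 42u + 360 = ((1/12)u - 7/6)(12u^3 + 192u^2 - 180u - 5400) + (198u^2 + 198u - 5940)
  12u^3 + 192u^2 - 180u - 5400 = ((2/33)u + 10/11)(198u^2 + 198u - 5940) + (0)
Last nonzero remainder: 198u^2 + 198u - 5940. Dividing through by 198 gives the monic gcd u^2 + u - 30.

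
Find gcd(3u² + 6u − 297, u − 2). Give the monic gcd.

By polynomial division,
  3u² + 6u − 297 = (3u + 12)(u − 2) + (−273)
  u − 2 = (−(1/273)u + 2/273)(−273) + (0)
The last nonzero remainder is the constant −273, so the polynomials are coprime and gcd = 1.

1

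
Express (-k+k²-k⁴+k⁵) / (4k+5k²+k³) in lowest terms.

(-1+2k-2k²+k³)/(4+k)

By polynomial division,
  k⁵-k⁴+k²-k = (k²-6k+26)(k³+5k²+4k) + (-105k²-105k)
  k³+5k²+4k = (-(1/105)k-4/105)(-105k²-105k) + (0)
Last nonzero remainder: -105k²-105k. Dividing through by -105 gives the monic gcd k²+k.
Cancel k²+k from numerator and denominator to get the reduced form.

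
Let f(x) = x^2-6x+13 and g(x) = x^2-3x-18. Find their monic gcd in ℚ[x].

1

By polynomial division,
  x^2-6x+13 = (x^2-3x-18) + (-3x+31)
  x^2-3x-18 = (-(1/3)x-22/9)(-3x+31) + (520/9)
  -3x+31 = (-(27/520)x+279/520)(520/9) + (0)
The last nonzero remainder is the constant 520/9, so the polynomials are coprime and gcd = 1.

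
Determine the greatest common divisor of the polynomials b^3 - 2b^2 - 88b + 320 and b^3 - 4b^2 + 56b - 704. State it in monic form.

b - 8

By polynomial division,
  b^3 - 2b^2 - 88b + 320 = (b^3 - 4b^2 + 56b - 704) + (2b^2 - 144b + 1024)
  b^3 - 4b^2 + 56b - 704 = ((1/2)b + 34)(2b^2 - 144b + 1024) + (4440b - 35520)
  2b^2 - 144b + 1024 = ((1/2220)b - 16/555)(4440b - 35520) + (0)
Last nonzero remainder: 4440b - 35520. Dividing through by 4440 gives the monic gcd b - 8.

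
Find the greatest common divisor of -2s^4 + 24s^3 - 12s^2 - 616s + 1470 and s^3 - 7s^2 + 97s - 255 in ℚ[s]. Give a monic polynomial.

By polynomial division,
  -2s^4 + 24s^3 - 12s^2 - 616s + 1470 = (-2s + 10)(s^3 - 7s^2 + 97s - 255) + (252s^2 - 2096s + 4020)
  s^3 - 7s^2 + 97s - 255 = ((1/252)s + 83/15876)(252s^2 - 2096s + 4020) + ((365170/3969)s - 365170/1323)
  252s^2 - 2096s + 4020 = ((500094/182585)s - 531846/36517)((365170/3969)s - 365170/1323) + (0)
Last nonzero remainder: (365170/3969)s - 365170/1323. Dividing through by 365170/3969 gives the monic gcd s - 3.

s - 3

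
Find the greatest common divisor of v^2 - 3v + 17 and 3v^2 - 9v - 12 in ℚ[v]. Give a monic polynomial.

Apply the Euclidean algorithm:
  v^2 - 3v + 17 = (1/3)(3v^2 - 9v - 12) + (21)
  3v^2 - 9v - 12 = ((1/7)v^2 - (3/7)v - 4/7)(21) + (0)
The last nonzero remainder is the constant 21, so the polynomials are coprime and gcd = 1.

1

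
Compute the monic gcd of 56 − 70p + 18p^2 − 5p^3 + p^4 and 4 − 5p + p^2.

Repeated division with remainder:
  p^4 − 5p^3 + 18p^2 − 70p + 56 = (p^2 + 14)(p^2 − 5p + 4) + (0)
The last nonzero remainder p^2 − 5p + 4 is already monic.

4 − 5p + p^2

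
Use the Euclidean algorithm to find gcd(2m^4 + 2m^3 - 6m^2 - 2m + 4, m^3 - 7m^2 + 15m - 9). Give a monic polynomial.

m - 1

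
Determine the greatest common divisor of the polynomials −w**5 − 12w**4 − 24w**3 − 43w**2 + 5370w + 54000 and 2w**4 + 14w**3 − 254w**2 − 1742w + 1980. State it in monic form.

Euclidean algorithm in ℚ[w]:
  −w**5 − 12w**4 − 24w**3 − 43w**2 + 5370w + 54000 = (−(1/2)w − 5/2)(2w**4 + 14w**3 − 254w**2 − 1742w + 1980) + (−116w**3 − 1549w**2 + 2005w + 58950)
  2w**4 + 14w**3 − 254w**2 − 1742w + 1980 = (−(1/58)w + 737/6728)(−116w**3 − 1549w**2 + 2005w + 58950) + (−(334719/6728)w**2 − (6359661/6728)w − 15062355/3364)
  −116w**3 − 1549w**2 + 2005w + 58950 = ((780448/334719)w − 4406840/334719)(−(334719/6728)w**2 − (6359661/6728)w − 15062355/3364) + (0)
Last nonzero remainder: −(334719/6728)w**2 − (6359661/6728)w − 15062355/3364. Dividing through by −334719/6728 gives the monic gcd w**2 + 19w + 90.

w**2 + 19w + 90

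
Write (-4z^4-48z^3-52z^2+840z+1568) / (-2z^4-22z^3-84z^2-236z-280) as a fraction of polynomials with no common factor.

(2z^2+6z-56)/(z^2+2z+10)

Apply the Euclidean algorithm:
  -4z^4-48z^3-52z^2+840z+1568 = (2)(-2z^4-22z^3-84z^2-236z-280) + (-4z^3+116z^2+1312z+2128)
  -2z^4-22z^3-84z^2-236z-280 = ((1/2)z+20)(-4z^3+116z^2+1312z+2128) + (-3060z^2-27540z-42840)
  -4z^3+116z^2+1312z+2128 = ((1/765)z-38/765)(-3060z^2-27540z-42840) + (0)
Last nonzero remainder: -3060z^2-27540z-42840. Dividing through by -3060 gives the monic gcd z^2+9z+14.
Cancel z^2+9z+14 from numerator and denominator to get the reduced form.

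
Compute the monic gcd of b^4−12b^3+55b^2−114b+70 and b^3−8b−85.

By polynomial division,
  b^4−12b^3+55b^2−114b+70 = (b−12)(b^3−8b−85) + (63b^2−125b−950)
  b^3−8b−85 = ((1/63)b+125/3969)(63b^2−125b−950) + ((43723/3969)b−218615/3969)
  63b^2−125b−950 = ((250047/43723)b+754110/43723)((43723/3969)b−218615/3969) + (0)
Last nonzero remainder: (43723/3969)b−218615/3969. Dividing through by 43723/3969 gives the monic gcd b−5.

b−5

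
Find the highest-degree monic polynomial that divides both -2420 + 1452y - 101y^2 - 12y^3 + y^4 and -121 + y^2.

Apply the Euclidean algorithm:
  y^4 - 12y^3 - 101y^2 + 1452y - 2420 = (y^2 - 12y + 20)(y^2 - 121) + (0)
The last nonzero remainder y^2 - 121 is already monic.

-121 + y^2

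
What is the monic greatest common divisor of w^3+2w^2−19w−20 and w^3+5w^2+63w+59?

w+1

Euclidean algorithm in ℚ[w]:
  w^3+2w^2−19w−20 = (w^3+5w^2+63w+59) + (−3w^2−82w−79)
  w^3+5w^2+63w+59 = (−(1/3)w+67/9)(−3w^2−82w−79) + ((5824/9)w+5824/9)
  −3w^2−82w−79 = (−(27/5824)w−711/5824)((5824/9)w+5824/9) + (0)
Last nonzero remainder: (5824/9)w+5824/9. Dividing through by 5824/9 gives the monic gcd w+1.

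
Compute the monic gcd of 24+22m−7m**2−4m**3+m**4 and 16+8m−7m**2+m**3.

−4−3m+m**2

By polynomial division,
  m**4−4m**3−7m**2+22m+24 = (m+3)(m**3−7m**2+8m+16) + (6m**2−18m−24)
  m**3−7m**2+8m+16 = ((1/6)m−2/3)(6m**2−18m−24) + (0)
Last nonzero remainder: 6m**2−18m−24. Dividing through by 6 gives the monic gcd m**2−3m−4.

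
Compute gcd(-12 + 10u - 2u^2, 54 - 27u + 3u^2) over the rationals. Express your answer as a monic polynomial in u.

-3 + u

Apply the Euclidean algorithm:
  -2u^2 + 10u - 12 = (-2/3)(3u^2 - 27u + 54) + (-8u + 24)
  3u^2 - 27u + 54 = (-(3/8)u + 9/4)(-8u + 24) + (0)
Last nonzero remainder: -8u + 24. Dividing through by -8 gives the monic gcd u - 3.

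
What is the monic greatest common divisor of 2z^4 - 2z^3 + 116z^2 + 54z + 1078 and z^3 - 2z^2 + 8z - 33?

z^2 + z + 11

Repeated division with remainder:
  2z^4 - 2z^3 + 116z^2 + 54z + 1078 = (2z + 2)(z^3 - 2z^2 + 8z - 33) + (104z^2 + 104z + 1144)
  z^3 - 2z^2 + 8z - 33 = ((1/104)z - 3/104)(104z^2 + 104z + 1144) + (0)
Last nonzero remainder: 104z^2 + 104z + 1144. Dividing through by 104 gives the monic gcd z^2 + z + 11.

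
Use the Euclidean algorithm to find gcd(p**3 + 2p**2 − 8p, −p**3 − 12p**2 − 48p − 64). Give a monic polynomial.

Euclidean algorithm in ℚ[p]:
  p**3 + 2p**2 − 8p = (−1)(−p**3 − 12p**2 − 48p − 64) + (−10p**2 − 56p − 64)
  −p**3 − 12p**2 − 48p − 64 = ((1/10)p + 16/25)(−10p**2 − 56p − 64) + (−(144/25)p − 576/25)
  −10p**2 − 56p − 64 = ((125/72)p + 25/9)(−(144/25)p − 576/25) + (0)
Last nonzero remainder: −(144/25)p − 576/25. Dividing through by −144/25 gives the monic gcd p + 4.

p + 4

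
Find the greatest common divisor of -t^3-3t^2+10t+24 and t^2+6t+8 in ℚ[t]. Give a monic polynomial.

t^2+6t+8

Euclidean algorithm in ℚ[t]:
  -t^3-3t^2+10t+24 = (-t+3)(t^2+6t+8) + (0)
The last nonzero remainder t^2+6t+8 is already monic.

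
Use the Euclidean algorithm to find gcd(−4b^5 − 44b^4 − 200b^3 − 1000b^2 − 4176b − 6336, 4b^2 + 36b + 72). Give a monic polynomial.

Euclidean algorithm in ℚ[b]:
  −4b^5 − 44b^4 − 200b^3 − 1000b^2 − 4176b − 6336 = (−b^3 − 2b^2 − 14b − 88)(4b^2 + 36b + 72) + (0)
Last nonzero remainder: 4b^2 + 36b + 72. Dividing through by 4 gives the monic gcd b^2 + 9b + 18.

b^2 + 9b + 18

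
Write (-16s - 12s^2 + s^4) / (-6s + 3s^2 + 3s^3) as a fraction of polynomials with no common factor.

(-8 - 2s + s^2)/(-3 + 3s)

Repeated division with remainder:
  s^4 - 12s^2 - 16s = ((1/3)s - 1/3)(3s^3 + 3s^2 - 6s) + (-9s^2 - 18s)
  3s^3 + 3s^2 - 6s = (-(1/3)s + 1/3)(-9s^2 - 18s) + (0)
Last nonzero remainder: -9s^2 - 18s. Dividing through by -9 gives the monic gcd s^2 + 2s.
Cancel s^2 + 2s from numerator and denominator to get the reduced form.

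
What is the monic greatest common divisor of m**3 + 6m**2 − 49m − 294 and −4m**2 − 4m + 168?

m + 7

By polynomial division,
  m**3 + 6m**2 − 49m − 294 = (−(1/4)m − 5/4)(−4m**2 − 4m + 168) + (−12m − 84)
  −4m**2 − 4m + 168 = ((1/3)m − 2)(−12m − 84) + (0)
Last nonzero remainder: −12m − 84. Dividing through by −12 gives the monic gcd m + 7.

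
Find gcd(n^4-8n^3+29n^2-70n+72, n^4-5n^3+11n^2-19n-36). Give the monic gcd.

n^3-6n^2+17n-36

Euclidean algorithm in ℚ[n]:
  n^4-8n^3+29n^2-70n+72 = (n^4-5n^3+11n^2-19n-36) + (-3n^3+18n^2-51n+108)
  n^4-5n^3+11n^2-19n-36 = (-(1/3)n-1/3)(-3n^3+18n^2-51n+108) + (0)
Last nonzero remainder: -3n^3+18n^2-51n+108. Dividing through by -3 gives the monic gcd n^3-6n^2+17n-36.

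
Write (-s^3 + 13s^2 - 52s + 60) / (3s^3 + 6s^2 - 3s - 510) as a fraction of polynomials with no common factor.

(-s^2 + 8s - 12)/(3s^2 + 21s + 102)

By polynomial division,
  -s^3 + 13s^2 - 52s + 60 = (-1/3)(3s^3 + 6s^2 - 3s - 510) + (15s^2 - 53s - 110)
  3s^3 + 6s^2 - 3s - 510 = ((1/5)s + 83/75)(15s^2 - 53s - 110) + ((5824/75)s - 5824/15)
  15s^2 - 53s - 110 = ((1125/5824)s + 825/2912)((5824/75)s - 5824/15) + (0)
Last nonzero remainder: (5824/75)s - 5824/15. Dividing through by 5824/75 gives the monic gcd s - 5.
Cancel s - 5 from numerator and denominator to get the reduced form.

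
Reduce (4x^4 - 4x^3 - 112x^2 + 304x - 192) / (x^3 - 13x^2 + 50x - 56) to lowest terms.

Apply the Euclidean algorithm:
  4x^4 - 4x^3 - 112x^2 + 304x - 192 = (4x + 48)(x^3 - 13x^2 + 50x - 56) + (312x^2 - 1872x + 2496)
  x^3 - 13x^2 + 50x - 56 = ((1/312)x - 7/312)(312x^2 - 1872x + 2496) + (0)
Last nonzero remainder: 312x^2 - 1872x + 2496. Dividing through by 312 gives the monic gcd x^2 - 6x + 8.
Cancel x^2 - 6x + 8 from numerator and denominator to get the reduced form.

(4x^2 + 20x - 24)/(x - 7)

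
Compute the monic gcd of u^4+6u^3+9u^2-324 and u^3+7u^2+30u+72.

u^2+3u+18

Repeated division with remainder:
  u^4+6u^3+9u^2-324 = (u-1)(u^3+7u^2+30u+72) + (-14u^2-42u-252)
  u^3+7u^2+30u+72 = (-(1/14)u-2/7)(-14u^2-42u-252) + (0)
Last nonzero remainder: -14u^2-42u-252. Dividing through by -14 gives the monic gcd u^2+3u+18.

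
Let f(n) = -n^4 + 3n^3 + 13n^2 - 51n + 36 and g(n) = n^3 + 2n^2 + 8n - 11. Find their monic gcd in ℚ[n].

n - 1

Euclidean algorithm in ℚ[n]:
  -n^4 + 3n^3 + 13n^2 - 51n + 36 = (-n + 5)(n^3 + 2n^2 + 8n - 11) + (11n^2 - 102n + 91)
  n^3 + 2n^2 + 8n - 11 = ((1/11)n + 124/121)(11n^2 - 102n + 91) + ((12615/121)n - 12615/121)
  11n^2 - 102n + 91 = ((1331/12615)n - 11011/12615)((12615/121)n - 12615/121) + (0)
Last nonzero remainder: (12615/121)n - 12615/121. Dividing through by 12615/121 gives the monic gcd n - 1.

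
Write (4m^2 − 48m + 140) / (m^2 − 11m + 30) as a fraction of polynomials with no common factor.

(4m − 28)/(m − 6)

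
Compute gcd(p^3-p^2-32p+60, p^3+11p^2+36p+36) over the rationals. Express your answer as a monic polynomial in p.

p+6

Repeated division with remainder:
  p^3-p^2-32p+60 = (p^3+11p^2+36p+36) + (-12p^2-68p+24)
  p^3+11p^2+36p+36 = (-(1/12)p-4/9)(-12p^2-68p+24) + ((70/9)p+140/3)
  -12p^2-68p+24 = (-(54/35)p+18/35)((70/9)p+140/3) + (0)
Last nonzero remainder: (70/9)p+140/3. Dividing through by 70/9 gives the monic gcd p+6.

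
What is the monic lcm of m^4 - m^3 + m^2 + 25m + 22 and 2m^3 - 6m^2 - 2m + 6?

Apply the Euclidean algorithm:
  m^4 - m^3 + m^2 + 25m + 22 = ((1/2)m + 1)(2m^3 - 6m^2 - 2m + 6) + (8m^2 + 24m + 16)
  2m^3 - 6m^2 - 2m + 6 = ((1/4)m - 3/2)(8m^2 + 24m + 16) + (30m + 30)
  8m^2 + 24m + 16 = ((4/15)m + 8/15)(30m + 30) + (0)
Last nonzero remainder: 30m + 30. Dividing through by 30 gives the monic gcd m + 1.
Then lcm(f, g) = f·g / gcd(f, g); expanding and making the result monic gives the answer.

m^6 - 5m^5 + 8m^4 + 18m^3 - 75m^2 - 13m + 66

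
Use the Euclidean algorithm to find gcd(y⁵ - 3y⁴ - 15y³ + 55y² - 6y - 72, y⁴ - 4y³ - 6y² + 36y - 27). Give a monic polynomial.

y² - 6y + 9

Euclidean algorithm in ℚ[y]:
  y⁵ - 3y⁴ - 15y³ + 55y² - 6y - 72 = (y + 1)(y⁴ - 4y³ - 6y² + 36y - 27) + (-5y³ + 25y² - 15y - 45)
  y⁴ - 4y³ - 6y² + 36y - 27 = (-(1/5)y - 1/5)(-5y³ + 25y² - 15y - 45) + (-4y² + 24y - 36)
  -5y³ + 25y² - 15y - 45 = ((5/4)y + 5/4)(-4y² + 24y - 36) + (0)
Last nonzero remainder: -4y² + 24y - 36. Dividing through by -4 gives the monic gcd y² - 6y + 9.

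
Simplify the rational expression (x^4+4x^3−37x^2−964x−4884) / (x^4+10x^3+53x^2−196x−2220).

(x−11)/(x−5)

By polynomial division,
  x^4+4x^3−37x^2−964x−4884 = (x^4+10x^3+53x^2−196x−2220) + (−6x^3−90x^2−768x−2664)
  x^4+10x^3+53x^2−196x−2220 = (−(1/6)x+5/6)(−6x^3−90x^2−768x−2664) + (0)
Last nonzero remainder: −6x^3−90x^2−768x−2664. Dividing through by −6 gives the monic gcd x^3+15x^2+128x+444.
Cancel x^3+15x^2+128x+444 from numerator and denominator to get the reduced form.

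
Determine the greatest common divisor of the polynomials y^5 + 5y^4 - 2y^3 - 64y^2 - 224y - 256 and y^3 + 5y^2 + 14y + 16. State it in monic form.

Repeated division with remainder:
  y^5 + 5y^4 - 2y^3 - 64y^2 - 224y - 256 = (y^2 - 16)(y^3 + 5y^2 + 14y + 16) + (0)
The last nonzero remainder y^3 + 5y^2 + 14y + 16 is already monic.

y^3 + 5y^2 + 14y + 16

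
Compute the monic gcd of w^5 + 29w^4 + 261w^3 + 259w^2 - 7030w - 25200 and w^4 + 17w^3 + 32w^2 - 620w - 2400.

w^2 + 18w + 80

By polynomial division,
  w^5 + 29w^4 + 261w^3 + 259w^2 - 7030w - 25200 = (w + 12)(w^4 + 17w^3 + 32w^2 - 620w - 2400) + (25w^3 + 495w^2 + 2810w + 3600)
  w^4 + 17w^3 + 32w^2 - 620w - 2400 = ((1/25)w - 14/125)(25w^3 + 495w^2 + 2810w + 3600) + (-(624/25)w^2 - (11232/25)w - 9984/5)
  25w^3 + 495w^2 + 2810w + 3600 = (-(625/624)w - 375/208)(-(624/25)w^2 - (11232/25)w - 9984/5) + (0)
Last nonzero remainder: -(624/25)w^2 - (11232/25)w - 9984/5. Dividing through by -624/25 gives the monic gcd w^2 + 18w + 80.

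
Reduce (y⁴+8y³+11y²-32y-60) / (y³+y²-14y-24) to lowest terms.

(y²+3y-10)/(y-4)

Euclidean algorithm in ℚ[y]:
  y⁴+8y³+11y²-32y-60 = (y+7)(y³+y²-14y-24) + (18y²+90y+108)
  y³+y²-14y-24 = ((1/18)y-2/9)(18y²+90y+108) + (0)
Last nonzero remainder: 18y²+90y+108. Dividing through by 18 gives the monic gcd y²+5y+6.
Cancel y²+5y+6 from numerator and denominator to get the reduced form.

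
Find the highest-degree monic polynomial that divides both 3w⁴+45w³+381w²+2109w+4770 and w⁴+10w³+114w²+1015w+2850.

w²+11w+30

Repeated division with remainder:
  3w⁴+45w³+381w²+2109w+4770 = (3)(w⁴+10w³+114w²+1015w+2850) + (15w³+39w²−936w−3780)
  w⁴+10w³+114w²+1015w+2850 = ((1/15)w+37/75)(15w³+39w²−936w−3780) + ((3929/25)w²+(43219/25)w+23574/5)
  15w³+39w²−936w−3780 = ((375/3929)w−3150/3929)((3929/25)w²+(43219/25)w+23574/5) + (0)
Last nonzero remainder: (3929/25)w²+(43219/25)w+23574/5. Dividing through by 3929/25 gives the monic gcd w²+11w+30.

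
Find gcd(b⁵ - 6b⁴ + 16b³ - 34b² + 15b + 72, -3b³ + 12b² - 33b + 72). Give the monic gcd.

b³ - 4b² + 11b - 24

Apply the Euclidean algorithm:
  b⁵ - 6b⁴ + 16b³ - 34b² + 15b + 72 = (-(1/3)b² + (2/3)b + 1)(-3b³ + 12b² - 33b + 72) + (0)
Last nonzero remainder: -3b³ + 12b² - 33b + 72. Dividing through by -3 gives the monic gcd b³ - 4b² + 11b - 24.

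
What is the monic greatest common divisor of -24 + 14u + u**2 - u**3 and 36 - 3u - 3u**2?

Repeated division with remainder:
  -u**3 + u**2 + 14u - 24 = ((1/3)u - 2/3)(-3u**2 - 3u + 36) + (0)
Last nonzero remainder: -3u**2 - 3u + 36. Dividing through by -3 gives the monic gcd u**2 + u - 12.

-12 + u + u**2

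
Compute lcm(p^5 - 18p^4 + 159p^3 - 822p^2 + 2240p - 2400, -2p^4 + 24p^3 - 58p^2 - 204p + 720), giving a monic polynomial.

p^7 - 21p^6 + 195p^5 - 975p^4 + 1844p^3 + 5676p^2 - 33120p + 43200

By polynomial division,
  p^5 - 18p^4 + 159p^3 - 822p^2 + 2240p - 2400 = (-(1/2)p + 3)(-2p^4 + 24p^3 - 58p^2 - 204p + 720) + (58p^3 - 750p^2 + 3212p - 4560)
  -2p^4 + 24p^3 - 58p^2 - 204p + 720 = (-(1/29)p - 27/841)(58p^3 - 750p^2 + 3212p - 4560) + ((24120/841)p^2 - (217080/841)p + 482400/841)
  58p^3 - 750p^2 + 3212p - 4560 = ((24389/12060)p - 15979/2010)((24120/841)p^2 - (217080/841)p + 482400/841) + (0)
Last nonzero remainder: (24120/841)p^2 - (217080/841)p + 482400/841. Dividing through by 24120/841 gives the monic gcd p^2 - 9p + 20.
Then lcm(f, g) = f·g / gcd(f, g); expanding and making the result monic gives the answer.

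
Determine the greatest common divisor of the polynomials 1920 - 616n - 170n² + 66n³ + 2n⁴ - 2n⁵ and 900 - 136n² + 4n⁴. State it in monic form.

-15 + 2n + n²

Repeated division with remainder:
  -2n⁵ + 2n⁴ + 66n³ - 170n² - 616n + 1920 = (-(1/2)n + 1/2)(4n⁴ - 136n² + 900) + (-2n³ - 102n² - 166n + 1470)
  4n⁴ - 136n² + 900 = (-2n + 102)(-2n³ - 102n² - 166n + 1470) + (9936n² + 19872n - 149040)
  -2n³ - 102n² - 166n + 1470 = (-(1/4968)n - 49/4968)(9936n² + 19872n - 149040) + (0)
Last nonzero remainder: 9936n² + 19872n - 149040. Dividing through by 9936 gives the monic gcd n² + 2n - 15.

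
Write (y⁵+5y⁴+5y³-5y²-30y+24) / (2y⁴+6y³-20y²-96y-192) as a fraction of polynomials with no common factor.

Apply the Euclidean algorithm:
  y⁵+5y⁴+5y³-5y²-30y+24 = ((1/2)y+1)(2y⁴+6y³-20y²-96y-192) + (9y³+63y²+162y+216)
  2y⁴+6y³-20y²-96y-192 = ((2/9)y-8/9)(9y³+63y²+162y+216) + (0)
Last nonzero remainder: 9y³+63y²+162y+216. Dividing through by 9 gives the monic gcd y³+7y²+18y+24.
Cancel y³+7y²+18y+24 from numerator and denominator to get the reduced form.

(y²-2y+1)/(2y-8)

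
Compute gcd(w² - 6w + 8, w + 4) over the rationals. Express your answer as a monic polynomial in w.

1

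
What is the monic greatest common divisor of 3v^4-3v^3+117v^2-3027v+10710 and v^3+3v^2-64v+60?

Apply the Euclidean algorithm:
  3v^4-3v^3+117v^2-3027v+10710 = (3v-12)(v^3+3v^2-64v+60) + (345v^2-3975v+11430)
  v^3+3v^2-64v+60 = ((1/345)v+334/7935)(345v^2-3975v+11430) + ((37128/529)v-222768/529)
  345v^2-3975v+11430 = ((60835/12376)v-335915/12376)((37128/529)v-222768/529) + (0)
Last nonzero remainder: (37128/529)v-222768/529. Dividing through by 37128/529 gives the monic gcd v-6.

v-6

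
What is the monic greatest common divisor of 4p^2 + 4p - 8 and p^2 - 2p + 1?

p - 1

By polynomial division,
  4p^2 + 4p - 8 = (4)(p^2 - 2p + 1) + (12p - 12)
  p^2 - 2p + 1 = ((1/12)p - 1/12)(12p - 12) + (0)
Last nonzero remainder: 12p - 12. Dividing through by 12 gives the monic gcd p - 1.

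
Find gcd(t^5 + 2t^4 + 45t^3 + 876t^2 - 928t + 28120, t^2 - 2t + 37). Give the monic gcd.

t^2 - 2t + 37

Euclidean algorithm in ℚ[t]:
  t^5 + 2t^4 + 45t^3 + 876t^2 - 928t + 28120 = (t^3 + 4t^2 + 16t + 760)(t^2 - 2t + 37) + (0)
The last nonzero remainder t^2 - 2t + 37 is already monic.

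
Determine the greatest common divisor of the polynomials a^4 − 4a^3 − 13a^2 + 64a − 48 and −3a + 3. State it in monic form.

a − 1

Apply the Euclidean algorithm:
  a^4 − 4a^3 − 13a^2 + 64a − 48 = (−(1/3)a^3 + a^2 + (16/3)a − 16)(−3a + 3) + (0)
Last nonzero remainder: −3a + 3. Dividing through by −3 gives the monic gcd a − 1.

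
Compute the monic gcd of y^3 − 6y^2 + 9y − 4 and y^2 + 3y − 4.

y − 1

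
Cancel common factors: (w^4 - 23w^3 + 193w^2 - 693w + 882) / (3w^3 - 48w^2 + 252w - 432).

(w^3 - 17w^2 + 91w - 147)/(3w^2 - 30w + 72)

Repeated division with remainder:
  w^4 - 23w^3 + 193w^2 - 693w + 882 = ((1/3)w - 7/3)(3w^3 - 48w^2 + 252w - 432) + (-3w^2 + 39w - 126)
  3w^3 - 48w^2 + 252w - 432 = (-w + 3)(-3w^2 + 39w - 126) + (9w - 54)
  -3w^2 + 39w - 126 = (-(1/3)w + 7/3)(9w - 54) + (0)
Last nonzero remainder: 9w - 54. Dividing through by 9 gives the monic gcd w - 6.
Cancel w - 6 from numerator and denominator to get the reduced form.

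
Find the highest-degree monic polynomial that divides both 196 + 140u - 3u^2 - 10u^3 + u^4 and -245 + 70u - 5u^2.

49 - 14u + u^2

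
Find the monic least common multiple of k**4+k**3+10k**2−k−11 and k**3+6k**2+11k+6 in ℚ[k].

k**6+6k**5+21k**4+55k**3+44k**2−61k−66

Repeated division with remainder:
  k**4+k**3+10k**2−k−11 = (k−5)(k**3+6k**2+11k+6) + (29k**2+48k+19)
  k**3+6k**2+11k+6 = ((1/29)k+126/841)(29k**2+48k+19) + ((2652/841)k+2652/841)
  29k**2+48k+19 = ((24389/2652)k+15979/2652)((2652/841)k+2652/841) + (0)
Last nonzero remainder: (2652/841)k+2652/841. Dividing through by 2652/841 gives the monic gcd k+1.
Then lcm(f, g) = f·g / gcd(f, g); expanding and making the result monic gives the answer.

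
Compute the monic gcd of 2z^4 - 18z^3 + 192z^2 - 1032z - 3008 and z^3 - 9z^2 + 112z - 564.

By polynomial division,
  2z^4 - 18z^3 + 192z^2 - 1032z - 3008 = (2z)(z^3 - 9z^2 + 112z - 564) + (-32z^2 + 96z - 3008)
  z^3 - 9z^2 + 112z - 564 = (-(1/32)z + 3/16)(-32z^2 + 96z - 3008) + (0)
Last nonzero remainder: -32z^2 + 96z - 3008. Dividing through by -32 gives the monic gcd z^2 - 3z + 94.

z^2 - 3z + 94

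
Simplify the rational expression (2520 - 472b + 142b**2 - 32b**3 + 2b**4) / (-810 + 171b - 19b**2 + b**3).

(-252 + 22b - 12b**2 + 2b**3)/(81 - 9b + b**2)

Apply the Euclidean algorithm:
  2b**4 - 32b**3 + 142b**2 - 472b + 2520 = (2b + 6)(b**3 - 19b**2 + 171b - 810) + (-86b**2 + 122b + 7380)
  b**3 - 19b**2 + 171b - 810 = (-(1/86)b + 378/1849)(-86b**2 + 122b + 7380) + ((428733/1849)b - 4287330/1849)
  -86b**2 + 122b + 7380 = (-(159014/428733)b - 151618/47637)((428733/1849)b - 4287330/1849) + (0)
Last nonzero remainder: (428733/1849)b - 4287330/1849. Dividing through by 428733/1849 gives the monic gcd b - 10.
Cancel b - 10 from numerator and denominator to get the reduced form.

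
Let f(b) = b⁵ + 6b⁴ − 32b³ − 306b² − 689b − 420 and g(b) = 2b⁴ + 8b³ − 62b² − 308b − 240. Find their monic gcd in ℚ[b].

b³ + 10b² + 29b + 20

Apply the Euclidean algorithm:
  b⁵ + 6b⁴ − 32b³ − 306b² − 689b − 420 = ((1/2)b + 1)(2b⁴ + 8b³ − 62b² − 308b − 240) + (−9b³ − 90b² − 261b − 180)
  2b⁴ + 8b³ − 62b² − 308b − 240 = (−(2/9)b + 4/3)(−9b³ − 90b² − 261b − 180) + (0)
Last nonzero remainder: −9b³ − 90b² − 261b − 180. Dividing through by −9 gives the monic gcd b³ + 10b² + 29b + 20.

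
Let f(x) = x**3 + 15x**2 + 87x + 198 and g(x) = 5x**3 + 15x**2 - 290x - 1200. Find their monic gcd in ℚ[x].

x + 6

Repeated division with remainder:
  x**3 + 15x**2 + 87x + 198 = (1/5)(5x**3 + 15x**2 - 290x - 1200) + (12x**2 + 145x + 438)
  5x**3 + 15x**2 - 290x - 1200 = ((5/12)x - 545/144)(12x**2 + 145x + 438) + ((10985/144)x + 10985/24)
  12x**2 + 145x + 438 = ((1728/10985)x + 10512/10985)((10985/144)x + 10985/24) + (0)
Last nonzero remainder: (10985/144)x + 10985/24. Dividing through by 10985/144 gives the monic gcd x + 6.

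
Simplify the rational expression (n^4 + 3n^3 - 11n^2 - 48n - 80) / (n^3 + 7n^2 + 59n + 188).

(n^3 - n^2 - 7n - 20)/(n^2 + 3n + 47)

By polynomial division,
  n^4 + 3n^3 - 11n^2 - 48n - 80 = (n - 4)(n^3 + 7n^2 + 59n + 188) + (-42n^2 + 672)
  n^3 + 7n^2 + 59n + 188 = (-(1/42)n - 1/6)(-42n^2 + 672) + (75n + 300)
  -42n^2 + 672 = (-(14/25)n + 56/25)(75n + 300) + (0)
Last nonzero remainder: 75n + 300. Dividing through by 75 gives the monic gcd n + 4.
Cancel n + 4 from numerator and denominator to get the reduced form.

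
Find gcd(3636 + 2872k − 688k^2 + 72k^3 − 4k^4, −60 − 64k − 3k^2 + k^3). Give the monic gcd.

1 + k

Euclidean algorithm in ℚ[k]:
  −4k^4 + 72k^3 − 688k^2 + 2872k + 3636 = (−4k + 60)(k^3 − 3k^2 − 64k − 60) + (−764k^2 + 6472k + 7236)
  k^3 − 3k^2 − 64k − 60 = (−(1/764)k − 1045/145924)(−764k^2 + 6472k + 7236) + (−(298455/36481)k − 298455/36481)
  −764k^2 + 6472k + 7236 = ((27871484/298455)k − 87992172/99485)(−(298455/36481)k − 298455/36481) + (0)
Last nonzero remainder: −(298455/36481)k − 298455/36481. Dividing through by −298455/36481 gives the monic gcd k + 1.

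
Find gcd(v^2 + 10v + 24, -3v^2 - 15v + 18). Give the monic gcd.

v + 6

Repeated division with remainder:
  v^2 + 10v + 24 = (-1/3)(-3v^2 - 15v + 18) + (5v + 30)
  -3v^2 - 15v + 18 = (-(3/5)v + 3/5)(5v + 30) + (0)
Last nonzero remainder: 5v + 30. Dividing through by 5 gives the monic gcd v + 6.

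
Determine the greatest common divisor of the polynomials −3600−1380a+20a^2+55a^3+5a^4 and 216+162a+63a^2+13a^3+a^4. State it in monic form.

Euclidean algorithm in ℚ[a]:
  5a^4+55a^3+20a^2−1380a−3600 = (5)(a^4+13a^3+63a^2+162a+216) + (−10a^3−295a^2−2190a−4680)
  a^4+13a^3+63a^2+162a+216 = (−(1/10)a+33/20)(−10a^3−295a^2−2190a−4680) + ((1323/4)a^2+(6615/2)a+7938)
  −10a^3−295a^2−2190a−4680 = (−(40/1323)a−260/441)((1323/4)a^2+(6615/2)a+7938) + (0)
Last nonzero remainder: (1323/4)a^2+(6615/2)a+7938. Dividing through by 1323/4 gives the monic gcd a^2+10a+24.

24+10a+a^2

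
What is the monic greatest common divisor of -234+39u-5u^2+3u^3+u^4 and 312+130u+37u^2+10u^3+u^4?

Repeated division with remainder:
  u^4+3u^3-5u^2+39u-234 = (u^4+10u^3+37u^2+130u+312) + (-7u^3-42u^2-91u-546)
  u^4+10u^3+37u^2+130u+312 = (-(1/7)u-4/7)(-7u^3-42u^2-91u-546) + (0)
Last nonzero remainder: -7u^3-42u^2-91u-546. Dividing through by -7 gives the monic gcd u^3+6u^2+13u+78.

78+13u+6u^2+u^3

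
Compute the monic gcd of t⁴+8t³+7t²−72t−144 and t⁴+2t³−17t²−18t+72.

t³+4t²−9t−36

By polynomial division,
  t⁴+8t³+7t²−72t−144 = (t⁴+2t³−17t²−18t+72) + (6t³+24t²−54t−216)
  t⁴+2t³−17t²−18t+72 = ((1/6)t−1/3)(6t³+24t²−54t−216) + (0)
Last nonzero remainder: 6t³+24t²−54t−216. Dividing through by 6 gives the monic gcd t³+4t²−9t−36.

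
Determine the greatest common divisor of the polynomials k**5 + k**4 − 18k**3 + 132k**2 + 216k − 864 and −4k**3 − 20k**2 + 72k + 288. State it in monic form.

By polynomial division,
  k**5 + k**4 − 18k**3 + 132k**2 + 216k − 864 = (−(1/4)k**2 + k − 5)(−4k**3 − 20k**2 + 72k + 288) + (32k**2 + 288k + 576)
  −4k**3 − 20k**2 + 72k + 288 = (−(1/8)k + 1/2)(32k**2 + 288k + 576) + (0)
Last nonzero remainder: 32k**2 + 288k + 576. Dividing through by 32 gives the monic gcd k**2 + 9k + 18.

k**2 + 9k + 18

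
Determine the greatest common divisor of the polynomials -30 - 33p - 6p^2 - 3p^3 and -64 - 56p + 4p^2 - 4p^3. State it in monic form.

1 + p

Euclidean algorithm in ℚ[p]:
  -3p^3 - 6p^2 - 33p - 30 = (3/4)(-4p^3 + 4p^2 - 56p - 64) + (-9p^2 + 9p + 18)
  -4p^3 + 4p^2 - 56p - 64 = ((4/9)p)(-9p^2 + 9p + 18) + (-64p - 64)
  -9p^2 + 9p + 18 = ((9/64)p - 9/32)(-64p - 64) + (0)
Last nonzero remainder: -64p - 64. Dividing through by -64 gives the monic gcd p + 1.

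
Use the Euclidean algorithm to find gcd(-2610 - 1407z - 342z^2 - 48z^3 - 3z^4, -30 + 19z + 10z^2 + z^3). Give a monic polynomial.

30 + 11z + z^2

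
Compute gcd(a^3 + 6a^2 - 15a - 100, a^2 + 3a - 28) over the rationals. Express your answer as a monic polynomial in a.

Euclidean algorithm in ℚ[a]:
  a^3 + 6a^2 - 15a - 100 = (a + 3)(a^2 + 3a - 28) + (4a - 16)
  a^2 + 3a - 28 = ((1/4)a + 7/4)(4a - 16) + (0)
Last nonzero remainder: 4a - 16. Dividing through by 4 gives the monic gcd a - 4.

a - 4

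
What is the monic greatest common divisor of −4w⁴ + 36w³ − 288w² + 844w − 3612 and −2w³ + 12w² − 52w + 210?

w² − w + 21

Repeated division with remainder:
  −4w⁴ + 36w³ − 288w² + 844w − 3612 = (2w − 6)(−2w³ + 12w² − 52w + 210) + (−112w² + 112w − 2352)
  −2w³ + 12w² − 52w + 210 = ((1/56)w − 5/56)(−112w² + 112w − 2352) + (0)
Last nonzero remainder: −112w² + 112w − 2352. Dividing through by −112 gives the monic gcd w² − w + 21.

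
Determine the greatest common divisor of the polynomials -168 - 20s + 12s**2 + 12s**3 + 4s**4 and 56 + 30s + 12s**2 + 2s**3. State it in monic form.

Repeated division with remainder:
  4s**4 + 12s**3 + 12s**2 - 20s - 168 = (2s - 6)(2s**3 + 12s**2 + 30s + 56) + (24s**2 + 48s + 168)
  2s**3 + 12s**2 + 30s + 56 = ((1/12)s + 1/3)(24s**2 + 48s + 168) + (0)
Last nonzero remainder: 24s**2 + 48s + 168. Dividing through by 24 gives the monic gcd s**2 + 2s + 7.

7 + 2s + s**2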